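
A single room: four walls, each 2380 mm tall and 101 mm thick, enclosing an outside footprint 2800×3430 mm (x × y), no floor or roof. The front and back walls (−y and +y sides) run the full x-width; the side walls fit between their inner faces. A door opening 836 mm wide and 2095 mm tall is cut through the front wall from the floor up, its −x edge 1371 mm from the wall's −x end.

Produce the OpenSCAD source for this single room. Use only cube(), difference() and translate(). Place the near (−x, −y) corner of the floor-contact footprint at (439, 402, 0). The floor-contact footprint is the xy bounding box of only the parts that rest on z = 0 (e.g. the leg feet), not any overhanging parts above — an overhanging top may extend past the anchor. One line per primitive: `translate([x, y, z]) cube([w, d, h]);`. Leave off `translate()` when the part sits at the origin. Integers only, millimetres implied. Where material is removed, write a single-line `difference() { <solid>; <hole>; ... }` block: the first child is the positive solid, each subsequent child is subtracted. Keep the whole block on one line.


difference() { translate([439, 402, 0]) cube([2800, 101, 2380]); translate([1810, 402, 0]) cube([836, 101, 2095]); }
translate([439, 3731, 0]) cube([2800, 101, 2380]);
translate([439, 503, 0]) cube([101, 3228, 2380]);
translate([3138, 503, 0]) cube([101, 3228, 2380]);


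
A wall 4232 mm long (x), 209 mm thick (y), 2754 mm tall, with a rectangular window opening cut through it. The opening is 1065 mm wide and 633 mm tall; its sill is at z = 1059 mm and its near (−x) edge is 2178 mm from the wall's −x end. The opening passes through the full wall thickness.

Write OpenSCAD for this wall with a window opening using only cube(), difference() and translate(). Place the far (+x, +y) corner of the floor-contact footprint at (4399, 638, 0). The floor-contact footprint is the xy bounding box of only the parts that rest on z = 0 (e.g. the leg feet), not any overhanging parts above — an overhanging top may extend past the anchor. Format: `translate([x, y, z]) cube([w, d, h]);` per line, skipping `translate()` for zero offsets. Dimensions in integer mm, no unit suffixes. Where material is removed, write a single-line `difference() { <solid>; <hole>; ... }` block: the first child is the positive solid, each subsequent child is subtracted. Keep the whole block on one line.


difference() { translate([167, 429, 0]) cube([4232, 209, 2754]); translate([2345, 429, 1059]) cube([1065, 209, 633]); }


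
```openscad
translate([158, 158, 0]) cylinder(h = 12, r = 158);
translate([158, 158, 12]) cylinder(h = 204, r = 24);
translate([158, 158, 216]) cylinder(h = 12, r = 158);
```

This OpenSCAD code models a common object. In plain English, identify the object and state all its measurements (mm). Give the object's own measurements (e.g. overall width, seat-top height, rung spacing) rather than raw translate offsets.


A spool: two coaxial disc flanges of radius 158 mm and thickness 12 mm, joined by a core cylinder of radius 24 mm and height 204 mm. The lower flange rests on z = 0 and the three cylinders share a vertical axis.


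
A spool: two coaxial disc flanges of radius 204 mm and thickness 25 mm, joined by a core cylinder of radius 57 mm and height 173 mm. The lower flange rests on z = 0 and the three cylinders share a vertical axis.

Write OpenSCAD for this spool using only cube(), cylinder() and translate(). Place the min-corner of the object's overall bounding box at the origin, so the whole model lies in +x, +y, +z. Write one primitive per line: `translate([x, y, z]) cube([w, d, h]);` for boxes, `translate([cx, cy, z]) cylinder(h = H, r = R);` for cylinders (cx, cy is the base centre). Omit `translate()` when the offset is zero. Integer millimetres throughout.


translate([204, 204, 0]) cylinder(h = 25, r = 204);
translate([204, 204, 25]) cylinder(h = 173, r = 57);
translate([204, 204, 198]) cylinder(h = 25, r = 204);


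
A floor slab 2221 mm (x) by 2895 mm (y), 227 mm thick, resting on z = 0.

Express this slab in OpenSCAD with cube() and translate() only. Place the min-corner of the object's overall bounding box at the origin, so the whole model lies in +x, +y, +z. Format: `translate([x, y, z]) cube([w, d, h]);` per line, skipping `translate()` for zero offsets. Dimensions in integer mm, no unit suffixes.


cube([2221, 2895, 227]);


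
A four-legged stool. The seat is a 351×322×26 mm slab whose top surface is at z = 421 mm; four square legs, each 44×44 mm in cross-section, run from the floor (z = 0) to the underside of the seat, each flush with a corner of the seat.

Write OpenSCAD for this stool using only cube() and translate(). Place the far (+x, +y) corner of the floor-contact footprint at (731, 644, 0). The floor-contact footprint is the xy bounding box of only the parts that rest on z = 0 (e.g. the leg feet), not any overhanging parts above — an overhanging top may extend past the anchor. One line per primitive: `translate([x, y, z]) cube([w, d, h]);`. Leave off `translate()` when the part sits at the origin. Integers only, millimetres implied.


translate([380, 322, 395]) cube([351, 322, 26]);
translate([380, 322, 0]) cube([44, 44, 395]);
translate([687, 322, 0]) cube([44, 44, 395]);
translate([380, 600, 0]) cube([44, 44, 395]);
translate([687, 600, 0]) cube([44, 44, 395]);


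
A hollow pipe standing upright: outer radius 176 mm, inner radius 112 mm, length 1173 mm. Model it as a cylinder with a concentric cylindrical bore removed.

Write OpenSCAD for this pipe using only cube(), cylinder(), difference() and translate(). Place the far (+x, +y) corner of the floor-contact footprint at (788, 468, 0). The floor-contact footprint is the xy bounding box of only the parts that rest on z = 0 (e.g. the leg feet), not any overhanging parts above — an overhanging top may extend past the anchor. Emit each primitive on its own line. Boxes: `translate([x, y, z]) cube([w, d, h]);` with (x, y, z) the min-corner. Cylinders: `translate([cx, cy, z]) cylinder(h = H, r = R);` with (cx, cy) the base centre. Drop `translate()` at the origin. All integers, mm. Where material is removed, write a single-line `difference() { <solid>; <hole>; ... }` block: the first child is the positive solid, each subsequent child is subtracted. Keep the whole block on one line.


difference() { translate([612, 292, 0]) cylinder(h = 1173, r = 176); translate([612, 292, 0]) cylinder(h = 1173, r = 112); }


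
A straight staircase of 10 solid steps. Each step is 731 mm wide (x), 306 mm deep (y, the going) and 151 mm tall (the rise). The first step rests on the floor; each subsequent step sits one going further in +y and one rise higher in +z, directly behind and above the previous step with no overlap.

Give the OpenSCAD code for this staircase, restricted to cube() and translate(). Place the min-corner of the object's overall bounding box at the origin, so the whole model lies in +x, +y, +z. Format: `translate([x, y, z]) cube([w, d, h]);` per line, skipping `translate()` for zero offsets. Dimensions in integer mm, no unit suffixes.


cube([731, 306, 151]);
translate([0, 306, 151]) cube([731, 306, 151]);
translate([0, 612, 302]) cube([731, 306, 151]);
translate([0, 918, 453]) cube([731, 306, 151]);
translate([0, 1224, 604]) cube([731, 306, 151]);
translate([0, 1530, 755]) cube([731, 306, 151]);
translate([0, 1836, 906]) cube([731, 306, 151]);
translate([0, 2142, 1057]) cube([731, 306, 151]);
translate([0, 2448, 1208]) cube([731, 306, 151]);
translate([0, 2754, 1359]) cube([731, 306, 151]);


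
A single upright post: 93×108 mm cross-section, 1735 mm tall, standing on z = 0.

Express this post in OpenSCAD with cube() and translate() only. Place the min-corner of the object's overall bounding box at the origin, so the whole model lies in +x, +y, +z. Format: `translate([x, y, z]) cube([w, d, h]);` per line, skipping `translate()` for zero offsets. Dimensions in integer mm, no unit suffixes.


cube([93, 108, 1735]);


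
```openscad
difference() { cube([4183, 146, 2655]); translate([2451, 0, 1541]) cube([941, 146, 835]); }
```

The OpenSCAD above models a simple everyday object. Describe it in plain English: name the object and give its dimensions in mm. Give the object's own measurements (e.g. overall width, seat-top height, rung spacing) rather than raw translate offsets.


A wall 4183 mm long (x), 146 mm thick (y), 2655 mm tall, with a rectangular window opening cut through it. The opening is 941 mm wide and 835 mm tall; its sill is at z = 1541 mm and its near (−x) edge is 2451 mm from the wall's −x end. The opening passes through the full wall thickness.


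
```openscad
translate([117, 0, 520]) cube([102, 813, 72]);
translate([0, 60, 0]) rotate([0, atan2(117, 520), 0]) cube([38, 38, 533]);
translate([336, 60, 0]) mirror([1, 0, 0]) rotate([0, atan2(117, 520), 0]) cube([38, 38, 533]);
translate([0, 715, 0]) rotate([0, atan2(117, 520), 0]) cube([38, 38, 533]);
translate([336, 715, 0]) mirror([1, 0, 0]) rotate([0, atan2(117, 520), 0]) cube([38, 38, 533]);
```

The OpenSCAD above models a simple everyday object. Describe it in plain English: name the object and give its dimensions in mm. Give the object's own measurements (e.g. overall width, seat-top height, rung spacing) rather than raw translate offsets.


A sawhorse. A 102×813×72 mm beam (x, y, z) sits on two A-frame leg pairs. Each pair is two raked legs of 38×38 mm section (38 mm along y) splaying symmetrically in x. Each leg rises 520 mm vertically over 117 mm of horizontal reach and is 533 mm long along its own axis. Every leg's outer bottom edge rests on the floor and its outer top edge meets a bottom edge of the beam — the left legs (tilting toward +x) meet the beam's −x bottom edge, the right legs (their mirror images, tilting toward −x) meet its +x bottom edge — so the leg tops tuck under the beam, the beam's underside is 520 mm above the floor, and the feet are 336 mm apart outside-to-outside with the beam centred between them. The two leg pairs are set in 60 mm from either end of the beam.


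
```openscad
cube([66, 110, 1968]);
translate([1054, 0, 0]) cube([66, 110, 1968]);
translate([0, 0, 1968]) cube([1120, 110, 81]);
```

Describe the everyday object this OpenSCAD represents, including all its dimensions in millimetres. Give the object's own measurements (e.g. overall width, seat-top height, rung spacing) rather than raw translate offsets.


A door frame. The clear opening is 988 mm wide and 1968 mm high. Two 66 mm wide jambs, 110 mm deep, stand either side of the opening from the floor to the top of the opening. A 81 mm thick head sits across the top of both jambs, spanning the full outside width of the frame.


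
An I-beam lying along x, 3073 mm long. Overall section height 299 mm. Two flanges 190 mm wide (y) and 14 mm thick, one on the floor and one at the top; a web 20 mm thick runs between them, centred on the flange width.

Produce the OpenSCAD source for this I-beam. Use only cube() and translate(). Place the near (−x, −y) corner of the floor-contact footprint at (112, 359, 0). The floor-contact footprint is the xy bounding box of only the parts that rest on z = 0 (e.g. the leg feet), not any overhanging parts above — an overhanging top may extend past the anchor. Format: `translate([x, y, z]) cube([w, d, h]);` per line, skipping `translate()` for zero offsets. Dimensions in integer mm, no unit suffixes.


translate([112, 359, 0]) cube([3073, 190, 14]);
translate([112, 444, 14]) cube([3073, 20, 271]);
translate([112, 359, 285]) cube([3073, 190, 14]);


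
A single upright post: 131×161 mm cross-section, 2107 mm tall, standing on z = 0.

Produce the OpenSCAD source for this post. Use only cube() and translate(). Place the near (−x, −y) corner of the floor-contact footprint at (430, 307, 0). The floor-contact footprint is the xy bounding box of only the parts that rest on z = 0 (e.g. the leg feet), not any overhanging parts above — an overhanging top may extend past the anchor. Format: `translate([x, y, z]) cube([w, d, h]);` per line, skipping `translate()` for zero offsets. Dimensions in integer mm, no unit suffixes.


translate([430, 307, 0]) cube([131, 161, 2107]);


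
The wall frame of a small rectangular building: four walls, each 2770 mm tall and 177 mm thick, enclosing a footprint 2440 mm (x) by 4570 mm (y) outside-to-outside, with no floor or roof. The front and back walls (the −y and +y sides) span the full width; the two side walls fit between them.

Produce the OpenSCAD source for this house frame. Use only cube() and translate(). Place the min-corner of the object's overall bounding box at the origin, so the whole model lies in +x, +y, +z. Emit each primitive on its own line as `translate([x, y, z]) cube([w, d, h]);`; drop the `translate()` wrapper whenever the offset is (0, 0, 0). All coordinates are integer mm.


cube([2440, 177, 2770]);
translate([0, 4393, 0]) cube([2440, 177, 2770]);
translate([0, 177, 0]) cube([177, 4216, 2770]);
translate([2263, 177, 0]) cube([177, 4216, 2770]);


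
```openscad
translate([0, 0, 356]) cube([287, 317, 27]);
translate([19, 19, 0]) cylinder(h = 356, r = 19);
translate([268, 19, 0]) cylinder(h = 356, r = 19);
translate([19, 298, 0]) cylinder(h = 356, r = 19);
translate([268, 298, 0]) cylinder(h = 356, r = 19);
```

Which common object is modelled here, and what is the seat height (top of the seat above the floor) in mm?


A stool. The seat height is 383 mm.

A 287×317×27 slab at z = 356 on four corner cylinders — a stool. The seat top is 356 + 27 = 383 mm.


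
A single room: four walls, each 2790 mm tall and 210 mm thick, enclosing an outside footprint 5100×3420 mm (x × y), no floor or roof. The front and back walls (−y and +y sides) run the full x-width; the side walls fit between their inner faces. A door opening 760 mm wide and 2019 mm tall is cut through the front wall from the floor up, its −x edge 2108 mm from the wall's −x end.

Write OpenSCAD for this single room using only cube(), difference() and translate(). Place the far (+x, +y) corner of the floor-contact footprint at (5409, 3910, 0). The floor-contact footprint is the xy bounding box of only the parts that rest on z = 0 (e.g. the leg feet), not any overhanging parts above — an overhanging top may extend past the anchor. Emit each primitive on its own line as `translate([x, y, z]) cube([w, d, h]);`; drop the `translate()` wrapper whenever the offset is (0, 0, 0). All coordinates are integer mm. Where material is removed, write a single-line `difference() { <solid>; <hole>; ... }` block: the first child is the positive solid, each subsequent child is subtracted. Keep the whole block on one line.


difference() { translate([309, 490, 0]) cube([5100, 210, 2790]); translate([2417, 490, 0]) cube([760, 210, 2019]); }
translate([309, 3700, 0]) cube([5100, 210, 2790]);
translate([309, 700, 0]) cube([210, 3000, 2790]);
translate([5199, 700, 0]) cube([210, 3000, 2790]);


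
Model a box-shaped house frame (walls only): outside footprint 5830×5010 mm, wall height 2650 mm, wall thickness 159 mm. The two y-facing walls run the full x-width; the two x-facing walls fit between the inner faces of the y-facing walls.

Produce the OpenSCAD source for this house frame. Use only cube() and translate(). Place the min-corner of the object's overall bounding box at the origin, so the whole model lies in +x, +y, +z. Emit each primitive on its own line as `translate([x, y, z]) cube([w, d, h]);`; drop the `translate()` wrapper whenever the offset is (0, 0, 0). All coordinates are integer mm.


cube([5830, 159, 2650]);
translate([0, 4851, 0]) cube([5830, 159, 2650]);
translate([0, 159, 0]) cube([159, 4692, 2650]);
translate([5671, 159, 0]) cube([159, 4692, 2650]);


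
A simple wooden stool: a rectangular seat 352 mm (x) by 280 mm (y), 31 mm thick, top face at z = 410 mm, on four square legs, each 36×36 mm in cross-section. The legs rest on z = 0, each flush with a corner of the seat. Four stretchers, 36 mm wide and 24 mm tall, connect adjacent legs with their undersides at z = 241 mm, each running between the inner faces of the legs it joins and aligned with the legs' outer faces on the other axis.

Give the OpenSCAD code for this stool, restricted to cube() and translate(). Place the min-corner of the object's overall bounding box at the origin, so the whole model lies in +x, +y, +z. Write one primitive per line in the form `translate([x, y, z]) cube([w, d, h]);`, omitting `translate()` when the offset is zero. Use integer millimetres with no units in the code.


// leg_h = 410 - 31 = 379
// stretcher span = 352 - 2*36 = 280
translate([0, 0, 379]) cube([352, 280, 31]);
cube([36, 36, 379]);
translate([316, 0, 0]) cube([36, 36, 379]);
translate([0, 244, 0]) cube([36, 36, 379]);
translate([316, 244, 0]) cube([36, 36, 379]);
translate([36, 0, 241]) cube([280, 36, 24]);
translate([36, 244, 241]) cube([280, 36, 24]);
translate([0, 36, 241]) cube([36, 208, 24]);
translate([316, 36, 241]) cube([36, 208, 24]);


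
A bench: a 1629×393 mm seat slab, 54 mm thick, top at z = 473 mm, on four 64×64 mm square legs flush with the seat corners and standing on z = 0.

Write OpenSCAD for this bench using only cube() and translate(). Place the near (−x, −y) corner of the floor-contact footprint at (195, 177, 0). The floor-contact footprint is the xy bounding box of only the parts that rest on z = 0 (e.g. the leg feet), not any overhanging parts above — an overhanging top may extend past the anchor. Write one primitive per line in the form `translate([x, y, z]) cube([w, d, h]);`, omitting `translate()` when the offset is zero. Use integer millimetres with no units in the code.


// leg_h = 473 − 54 = 419
translate([195, 177, 419]) cube([1629, 393, 54]);
translate([195, 177, 0]) cube([64, 64, 419]);
translate([195, 506, 0]) cube([64, 64, 419]);
translate([1760, 177, 0]) cube([64, 64, 419]);
translate([1760, 506, 0]) cube([64, 64, 419]);


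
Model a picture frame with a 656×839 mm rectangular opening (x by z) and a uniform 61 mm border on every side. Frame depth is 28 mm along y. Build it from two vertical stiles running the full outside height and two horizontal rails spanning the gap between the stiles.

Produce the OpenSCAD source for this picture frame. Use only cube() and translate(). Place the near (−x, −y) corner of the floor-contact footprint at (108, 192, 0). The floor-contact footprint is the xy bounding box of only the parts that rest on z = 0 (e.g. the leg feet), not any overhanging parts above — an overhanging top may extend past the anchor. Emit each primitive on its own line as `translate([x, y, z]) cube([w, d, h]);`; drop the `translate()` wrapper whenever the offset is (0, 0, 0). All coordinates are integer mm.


translate([108, 192, 0]) cube([61, 28, 961]);
translate([825, 192, 0]) cube([61, 28, 961]);
translate([169, 192, 0]) cube([656, 28, 61]);
translate([169, 192, 900]) cube([656, 28, 61]);


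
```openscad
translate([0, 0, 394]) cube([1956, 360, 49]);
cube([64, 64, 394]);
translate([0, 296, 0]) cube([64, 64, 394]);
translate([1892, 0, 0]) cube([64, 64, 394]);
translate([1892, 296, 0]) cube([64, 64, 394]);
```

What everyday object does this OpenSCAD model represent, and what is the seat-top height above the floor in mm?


A bench. The seat-top height is 443 mm.

A long slab on four corner posts — a bench. The slab sits at z = 394 with thickness 49, so the top is 394 + 49 = 443 mm.


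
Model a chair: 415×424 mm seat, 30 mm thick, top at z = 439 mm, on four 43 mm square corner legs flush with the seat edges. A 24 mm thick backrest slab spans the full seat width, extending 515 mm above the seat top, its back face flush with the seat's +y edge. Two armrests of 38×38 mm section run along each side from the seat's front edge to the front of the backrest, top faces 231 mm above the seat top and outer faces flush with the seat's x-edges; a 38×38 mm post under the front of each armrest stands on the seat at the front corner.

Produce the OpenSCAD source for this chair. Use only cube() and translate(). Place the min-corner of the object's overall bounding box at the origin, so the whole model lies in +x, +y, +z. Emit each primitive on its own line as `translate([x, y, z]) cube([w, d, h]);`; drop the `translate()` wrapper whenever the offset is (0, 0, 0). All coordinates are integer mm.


translate([0, 0, 409]) cube([415, 424, 30]);
cube([43, 43, 409]);
translate([372, 0, 0]) cube([43, 43, 409]);
translate([0, 381, 0]) cube([43, 43, 409]);
translate([372, 381, 0]) cube([43, 43, 409]);
translate([0, 400, 439]) cube([415, 24, 515]);
translate([0, 0, 632]) cube([38, 400, 38]);
translate([377, 0, 632]) cube([38, 400, 38]);
translate([0, 0, 439]) cube([38, 38, 193]);
translate([377, 0, 439]) cube([38, 38, 193]);


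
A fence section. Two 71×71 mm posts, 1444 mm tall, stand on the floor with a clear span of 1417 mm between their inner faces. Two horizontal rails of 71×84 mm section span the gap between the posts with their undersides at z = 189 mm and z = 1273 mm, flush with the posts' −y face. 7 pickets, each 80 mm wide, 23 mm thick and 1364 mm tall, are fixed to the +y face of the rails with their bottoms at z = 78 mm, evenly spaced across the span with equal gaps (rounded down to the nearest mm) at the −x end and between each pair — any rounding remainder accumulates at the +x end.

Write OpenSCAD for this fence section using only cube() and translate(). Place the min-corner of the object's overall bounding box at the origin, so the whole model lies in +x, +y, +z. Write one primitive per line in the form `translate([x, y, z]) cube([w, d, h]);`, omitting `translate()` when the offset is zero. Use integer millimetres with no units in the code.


cube([71, 71, 1444]);
translate([1488, 0, 0]) cube([71, 71, 1444]);
translate([71, 0, 189]) cube([1417, 71, 84]);
translate([71, 0, 1273]) cube([1417, 71, 84]);
translate([178, 71, 78]) cube([80, 23, 1364]);
translate([365, 71, 78]) cube([80, 23, 1364]);
translate([552, 71, 78]) cube([80, 23, 1364]);
translate([739, 71, 78]) cube([80, 23, 1364]);
translate([926, 71, 78]) cube([80, 23, 1364]);
translate([1113, 71, 78]) cube([80, 23, 1364]);
translate([1300, 71, 78]) cube([80, 23, 1364]);


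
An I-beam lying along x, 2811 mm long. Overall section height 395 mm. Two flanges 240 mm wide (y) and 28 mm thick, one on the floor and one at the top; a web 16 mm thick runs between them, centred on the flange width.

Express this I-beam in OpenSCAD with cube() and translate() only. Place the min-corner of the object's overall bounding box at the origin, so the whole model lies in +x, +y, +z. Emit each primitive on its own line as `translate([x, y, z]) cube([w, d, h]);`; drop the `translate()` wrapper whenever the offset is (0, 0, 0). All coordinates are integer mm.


cube([2811, 240, 28]);
translate([0, 112, 28]) cube([2811, 16, 339]);
translate([0, 0, 367]) cube([2811, 240, 28]);


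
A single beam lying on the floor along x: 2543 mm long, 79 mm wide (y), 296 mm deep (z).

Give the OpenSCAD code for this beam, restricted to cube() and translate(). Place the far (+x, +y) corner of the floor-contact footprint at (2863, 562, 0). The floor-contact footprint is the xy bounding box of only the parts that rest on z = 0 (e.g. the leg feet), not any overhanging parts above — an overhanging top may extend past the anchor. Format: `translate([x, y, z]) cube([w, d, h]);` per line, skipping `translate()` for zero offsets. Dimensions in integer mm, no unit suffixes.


translate([320, 483, 0]) cube([2543, 79, 296]);


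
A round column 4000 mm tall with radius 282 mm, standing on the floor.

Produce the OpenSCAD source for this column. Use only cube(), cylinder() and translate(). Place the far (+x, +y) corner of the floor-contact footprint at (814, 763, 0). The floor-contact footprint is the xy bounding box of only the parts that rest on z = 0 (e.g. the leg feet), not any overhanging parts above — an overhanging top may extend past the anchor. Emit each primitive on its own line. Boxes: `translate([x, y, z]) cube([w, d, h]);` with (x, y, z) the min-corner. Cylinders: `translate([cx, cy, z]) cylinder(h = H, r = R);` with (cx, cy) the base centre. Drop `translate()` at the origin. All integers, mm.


translate([532, 481, 0]) cylinder(h = 4000, r = 282);


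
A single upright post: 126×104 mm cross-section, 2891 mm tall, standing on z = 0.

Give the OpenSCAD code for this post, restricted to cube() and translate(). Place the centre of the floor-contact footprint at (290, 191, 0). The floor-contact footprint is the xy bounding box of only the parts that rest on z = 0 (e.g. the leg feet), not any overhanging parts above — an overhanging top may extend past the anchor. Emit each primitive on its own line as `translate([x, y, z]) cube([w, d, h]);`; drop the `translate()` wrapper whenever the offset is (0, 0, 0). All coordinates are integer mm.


translate([227, 139, 0]) cube([126, 104, 2891]);


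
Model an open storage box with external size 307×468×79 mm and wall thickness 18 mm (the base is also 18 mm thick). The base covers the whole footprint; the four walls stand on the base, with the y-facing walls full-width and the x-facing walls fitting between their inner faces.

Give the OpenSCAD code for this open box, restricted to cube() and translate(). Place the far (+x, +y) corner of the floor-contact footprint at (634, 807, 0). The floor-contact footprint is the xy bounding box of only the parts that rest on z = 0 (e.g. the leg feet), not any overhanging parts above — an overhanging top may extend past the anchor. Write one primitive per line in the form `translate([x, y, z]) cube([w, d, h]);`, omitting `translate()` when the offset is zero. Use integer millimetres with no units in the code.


translate([327, 339, 0]) cube([307, 468, 18]);
translate([327, 339, 18]) cube([307, 18, 61]);
translate([327, 789, 18]) cube([307, 18, 61]);
translate([327, 357, 18]) cube([18, 432, 61]);
translate([616, 357, 18]) cube([18, 432, 61]);


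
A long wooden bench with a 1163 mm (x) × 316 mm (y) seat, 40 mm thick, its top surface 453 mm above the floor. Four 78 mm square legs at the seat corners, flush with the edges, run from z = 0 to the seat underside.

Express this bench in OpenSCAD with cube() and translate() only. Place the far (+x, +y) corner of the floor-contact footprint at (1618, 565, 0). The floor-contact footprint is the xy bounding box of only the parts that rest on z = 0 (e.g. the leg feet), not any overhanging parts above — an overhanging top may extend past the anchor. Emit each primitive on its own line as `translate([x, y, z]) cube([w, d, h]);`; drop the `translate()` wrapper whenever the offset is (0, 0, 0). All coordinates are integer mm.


translate([455, 249, 413]) cube([1163, 316, 40]);
translate([455, 249, 0]) cube([78, 78, 413]);
translate([455, 487, 0]) cube([78, 78, 413]);
translate([1540, 249, 0]) cube([78, 78, 413]);
translate([1540, 487, 0]) cube([78, 78, 413]);


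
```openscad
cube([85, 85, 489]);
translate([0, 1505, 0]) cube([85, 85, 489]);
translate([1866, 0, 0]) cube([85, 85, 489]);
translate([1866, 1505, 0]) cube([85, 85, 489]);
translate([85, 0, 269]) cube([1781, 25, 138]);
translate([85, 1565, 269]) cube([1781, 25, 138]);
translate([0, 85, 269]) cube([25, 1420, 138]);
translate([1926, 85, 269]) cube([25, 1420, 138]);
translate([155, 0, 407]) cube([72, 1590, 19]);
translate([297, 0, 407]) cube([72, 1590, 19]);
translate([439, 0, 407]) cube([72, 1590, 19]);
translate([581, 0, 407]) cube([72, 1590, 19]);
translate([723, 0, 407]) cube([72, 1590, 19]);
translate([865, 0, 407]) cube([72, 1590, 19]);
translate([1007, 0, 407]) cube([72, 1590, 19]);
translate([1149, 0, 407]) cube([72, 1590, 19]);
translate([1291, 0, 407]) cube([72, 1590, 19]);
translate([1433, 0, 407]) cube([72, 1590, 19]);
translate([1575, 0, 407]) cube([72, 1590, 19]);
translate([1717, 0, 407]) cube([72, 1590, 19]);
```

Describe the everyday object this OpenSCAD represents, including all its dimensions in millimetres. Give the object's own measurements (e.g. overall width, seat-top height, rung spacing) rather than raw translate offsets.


A bed frame 1951 mm long (x) by 1590 mm wide (y). Four 85×85 mm corner posts, 489 mm tall, at the corners of the footprint. Four rails of 25 mm thickness and 138 mm height run between adjacent posts with their undersides at z = 269 mm, their outer faces flush with the outside of the frame (the two x-running rails run between the posts' inner faces; the two y-running rails run between the posts' inner faces). 12 slats, each 72 mm wide (x) and 19 mm thick, lie across the top of the two x-running rails, running the full 1590 mm width of the frame in y; along x they sit between the end posts with a 70 mm gap after the −x posts and between neighbouring slats, leaving 77 mm before the +x posts.


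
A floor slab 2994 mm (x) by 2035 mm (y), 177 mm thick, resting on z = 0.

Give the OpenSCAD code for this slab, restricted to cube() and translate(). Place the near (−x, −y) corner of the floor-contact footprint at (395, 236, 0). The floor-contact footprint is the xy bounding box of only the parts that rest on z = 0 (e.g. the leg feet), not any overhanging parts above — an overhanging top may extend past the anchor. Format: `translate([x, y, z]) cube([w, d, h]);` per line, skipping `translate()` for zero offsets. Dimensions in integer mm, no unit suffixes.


translate([395, 236, 0]) cube([2994, 2035, 177]);


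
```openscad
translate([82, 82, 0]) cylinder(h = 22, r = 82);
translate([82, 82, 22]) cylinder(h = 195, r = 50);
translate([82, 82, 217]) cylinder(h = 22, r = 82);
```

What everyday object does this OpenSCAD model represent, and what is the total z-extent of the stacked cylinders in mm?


A spool. The overall height is 239 mm.

Three coaxial cylinders, large–small–large — a spool. Two 22 mm flanges and a 195 mm core give 22 + 195 + 22 = 239 mm.


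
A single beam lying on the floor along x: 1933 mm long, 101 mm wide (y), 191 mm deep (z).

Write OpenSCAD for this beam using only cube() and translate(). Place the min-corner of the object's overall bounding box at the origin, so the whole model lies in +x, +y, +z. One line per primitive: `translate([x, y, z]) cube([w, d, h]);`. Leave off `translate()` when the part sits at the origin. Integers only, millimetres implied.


cube([1933, 101, 191]);


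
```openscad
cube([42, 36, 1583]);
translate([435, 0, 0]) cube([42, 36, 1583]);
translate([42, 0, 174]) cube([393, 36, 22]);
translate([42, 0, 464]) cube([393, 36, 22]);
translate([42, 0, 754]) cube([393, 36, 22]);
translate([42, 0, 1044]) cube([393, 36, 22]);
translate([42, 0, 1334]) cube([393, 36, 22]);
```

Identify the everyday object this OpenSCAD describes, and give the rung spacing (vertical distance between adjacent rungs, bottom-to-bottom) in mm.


A ladder. The rung spacing is 290 mm.

Two tall 42×36 posts with 5 short bars between them — a ladder. Adjacent rungs sit at z = 174 and z = 464, so the spacing is 464 − 174 = 290 mm.


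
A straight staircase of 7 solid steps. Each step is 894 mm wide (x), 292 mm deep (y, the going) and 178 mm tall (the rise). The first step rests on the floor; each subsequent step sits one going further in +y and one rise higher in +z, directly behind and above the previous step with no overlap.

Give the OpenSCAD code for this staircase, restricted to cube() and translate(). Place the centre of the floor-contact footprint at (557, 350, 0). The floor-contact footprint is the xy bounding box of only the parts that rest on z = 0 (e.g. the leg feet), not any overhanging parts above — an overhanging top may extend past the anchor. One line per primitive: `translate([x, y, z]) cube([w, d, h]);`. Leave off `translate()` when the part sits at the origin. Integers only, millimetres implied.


translate([110, 204, 0]) cube([894, 292, 178]);
translate([110, 496, 178]) cube([894, 292, 178]);
translate([110, 788, 356]) cube([894, 292, 178]);
translate([110, 1080, 534]) cube([894, 292, 178]);
translate([110, 1372, 712]) cube([894, 292, 178]);
translate([110, 1664, 890]) cube([894, 292, 178]);
translate([110, 1956, 1068]) cube([894, 292, 178]);


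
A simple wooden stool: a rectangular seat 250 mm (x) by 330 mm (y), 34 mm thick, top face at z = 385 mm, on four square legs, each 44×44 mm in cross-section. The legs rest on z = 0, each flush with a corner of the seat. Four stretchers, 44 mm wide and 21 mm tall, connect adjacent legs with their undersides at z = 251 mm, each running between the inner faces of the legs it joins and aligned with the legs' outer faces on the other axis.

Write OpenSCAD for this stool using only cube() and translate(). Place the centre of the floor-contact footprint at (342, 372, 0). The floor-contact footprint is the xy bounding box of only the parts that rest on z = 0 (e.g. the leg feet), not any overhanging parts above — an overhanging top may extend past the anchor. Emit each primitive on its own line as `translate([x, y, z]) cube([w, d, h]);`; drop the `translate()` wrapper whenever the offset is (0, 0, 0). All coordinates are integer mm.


translate([217, 207, 351]) cube([250, 330, 34]);
translate([217, 207, 0]) cube([44, 44, 351]);
translate([423, 207, 0]) cube([44, 44, 351]);
translate([217, 493, 0]) cube([44, 44, 351]);
translate([423, 493, 0]) cube([44, 44, 351]);
translate([261, 207, 251]) cube([162, 44, 21]);
translate([261, 493, 251]) cube([162, 44, 21]);
translate([217, 251, 251]) cube([44, 242, 21]);
translate([423, 251, 251]) cube([44, 242, 21]);


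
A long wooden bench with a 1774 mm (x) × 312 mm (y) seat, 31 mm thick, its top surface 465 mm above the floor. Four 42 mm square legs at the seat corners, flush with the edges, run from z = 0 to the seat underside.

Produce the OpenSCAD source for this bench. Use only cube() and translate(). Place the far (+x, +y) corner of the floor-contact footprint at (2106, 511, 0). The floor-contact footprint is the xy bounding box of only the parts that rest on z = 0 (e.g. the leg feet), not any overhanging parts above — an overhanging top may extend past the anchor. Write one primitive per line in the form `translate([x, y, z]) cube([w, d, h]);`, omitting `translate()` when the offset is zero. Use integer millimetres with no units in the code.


translate([332, 199, 434]) cube([1774, 312, 31]);
translate([332, 199, 0]) cube([42, 42, 434]);
translate([332, 469, 0]) cube([42, 42, 434]);
translate([2064, 199, 0]) cube([42, 42, 434]);
translate([2064, 469, 0]) cube([42, 42, 434]);


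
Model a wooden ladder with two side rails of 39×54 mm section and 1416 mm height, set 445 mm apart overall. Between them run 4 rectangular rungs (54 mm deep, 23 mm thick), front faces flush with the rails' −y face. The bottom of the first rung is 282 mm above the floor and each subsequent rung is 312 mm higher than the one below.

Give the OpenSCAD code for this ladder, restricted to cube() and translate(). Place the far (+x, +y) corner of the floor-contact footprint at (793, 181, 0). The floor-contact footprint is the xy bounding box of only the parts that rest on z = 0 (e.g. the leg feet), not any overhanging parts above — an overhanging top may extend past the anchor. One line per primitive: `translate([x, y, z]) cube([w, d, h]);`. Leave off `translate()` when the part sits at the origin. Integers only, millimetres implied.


translate([348, 127, 0]) cube([39, 54, 1416]);
translate([754, 127, 0]) cube([39, 54, 1416]);
translate([387, 127, 282]) cube([367, 54, 23]);
translate([387, 127, 594]) cube([367, 54, 23]);
translate([387, 127, 906]) cube([367, 54, 23]);
translate([387, 127, 1218]) cube([367, 54, 23]);


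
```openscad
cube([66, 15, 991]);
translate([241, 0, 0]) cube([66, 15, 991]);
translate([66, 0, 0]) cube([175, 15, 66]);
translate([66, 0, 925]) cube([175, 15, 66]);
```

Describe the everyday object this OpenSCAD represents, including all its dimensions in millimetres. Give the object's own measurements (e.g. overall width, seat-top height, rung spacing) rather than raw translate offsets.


A rectangular picture frame lying in the x–z plane (depth along y). The opening is 175 mm wide (x) by 859 mm tall (z), surrounded by a border 66 mm wide on all four sides. The frame is 15 mm deep and is made of two full-height vertical stiles with two horizontal rails fitted between them.


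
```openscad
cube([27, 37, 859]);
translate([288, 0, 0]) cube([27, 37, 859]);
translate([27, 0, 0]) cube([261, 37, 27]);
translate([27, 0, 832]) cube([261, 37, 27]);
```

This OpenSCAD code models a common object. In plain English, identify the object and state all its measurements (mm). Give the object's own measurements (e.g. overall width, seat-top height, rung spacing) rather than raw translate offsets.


A rectangular picture frame lying in the x–z plane (depth along y). The opening is 261 mm wide (x) by 805 mm tall (z), surrounded by a border 27 mm wide on all four sides. The frame is 37 mm deep and is made of two full-height vertical stiles with two horizontal rails fitted between them.


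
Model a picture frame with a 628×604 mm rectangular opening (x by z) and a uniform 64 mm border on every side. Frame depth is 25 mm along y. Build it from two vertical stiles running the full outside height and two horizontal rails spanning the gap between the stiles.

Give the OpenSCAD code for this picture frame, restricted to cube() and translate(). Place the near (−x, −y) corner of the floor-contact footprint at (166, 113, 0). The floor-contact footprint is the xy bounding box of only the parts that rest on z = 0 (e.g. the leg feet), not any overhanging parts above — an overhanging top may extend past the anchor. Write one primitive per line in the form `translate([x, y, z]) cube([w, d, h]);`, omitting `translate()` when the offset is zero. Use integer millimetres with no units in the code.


translate([166, 113, 0]) cube([64, 25, 732]);
translate([858, 113, 0]) cube([64, 25, 732]);
translate([230, 113, 0]) cube([628, 25, 64]);
translate([230, 113, 668]) cube([628, 25, 64]);


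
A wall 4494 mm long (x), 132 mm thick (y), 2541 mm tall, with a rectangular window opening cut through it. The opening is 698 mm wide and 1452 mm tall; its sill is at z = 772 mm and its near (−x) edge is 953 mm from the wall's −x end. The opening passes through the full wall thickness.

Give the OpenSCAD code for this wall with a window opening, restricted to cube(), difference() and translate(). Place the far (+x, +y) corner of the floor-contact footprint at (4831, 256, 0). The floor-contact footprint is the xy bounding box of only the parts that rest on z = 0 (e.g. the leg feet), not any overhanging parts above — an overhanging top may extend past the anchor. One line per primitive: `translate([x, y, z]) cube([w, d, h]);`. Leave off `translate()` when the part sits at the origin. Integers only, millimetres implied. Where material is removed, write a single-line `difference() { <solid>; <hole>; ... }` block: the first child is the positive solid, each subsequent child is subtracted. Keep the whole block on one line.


difference() { translate([337, 124, 0]) cube([4494, 132, 2541]); translate([1290, 124, 772]) cube([698, 132, 1452]); }


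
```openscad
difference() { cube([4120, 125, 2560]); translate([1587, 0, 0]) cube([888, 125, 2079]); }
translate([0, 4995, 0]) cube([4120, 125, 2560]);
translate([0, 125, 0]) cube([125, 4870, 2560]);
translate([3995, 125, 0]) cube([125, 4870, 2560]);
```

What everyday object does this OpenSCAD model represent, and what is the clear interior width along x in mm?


A single room. The interior width is 3870 mm.

Four walls enclosing a rectangle with a door in the front wall — a room. Outside width 4120 minus two 125 mm walls gives 3870 mm.


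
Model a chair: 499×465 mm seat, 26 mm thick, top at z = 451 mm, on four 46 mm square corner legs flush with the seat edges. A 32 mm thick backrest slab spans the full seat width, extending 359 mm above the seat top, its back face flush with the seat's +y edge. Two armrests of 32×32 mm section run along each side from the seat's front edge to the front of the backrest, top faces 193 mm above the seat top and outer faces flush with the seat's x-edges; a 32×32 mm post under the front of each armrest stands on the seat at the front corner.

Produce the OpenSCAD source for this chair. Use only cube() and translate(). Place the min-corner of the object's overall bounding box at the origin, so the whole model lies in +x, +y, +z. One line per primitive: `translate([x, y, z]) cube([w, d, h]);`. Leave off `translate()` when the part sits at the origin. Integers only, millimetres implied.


translate([0, 0, 425]) cube([499, 465, 26]);
cube([46, 46, 425]);
translate([453, 0, 0]) cube([46, 46, 425]);
translate([0, 419, 0]) cube([46, 46, 425]);
translate([453, 419, 0]) cube([46, 46, 425]);
translate([0, 433, 451]) cube([499, 32, 359]);
translate([0, 0, 612]) cube([32, 433, 32]);
translate([467, 0, 612]) cube([32, 433, 32]);
translate([0, 0, 451]) cube([32, 32, 161]);
translate([467, 0, 451]) cube([32, 32, 161]);
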